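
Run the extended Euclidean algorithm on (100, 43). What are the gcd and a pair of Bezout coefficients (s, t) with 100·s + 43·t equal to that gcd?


Euclidean algorithm on (100, 43) — divide until remainder is 0:
  100 = 2 · 43 + 14
  43 = 3 · 14 + 1
  14 = 14 · 1 + 0
gcd(100, 43) = 1.
Track Bezout coefficients alongside the remainders: start with r₀ = 100 = a·1 + b·0 (s = 1, t = 0) and r₁ = 43 = a·0 + b·1 (s = 0, t = 1); each new remainder r_{k+1} = r_{k-1} − q_k·r_k inherits s_{k+1} = s_{k-1} − q_k·s_k, t_{k+1} = t_{k-1} − q_k·t_k, so r_k = a·s_k + b·t_k at every step:
  q = 2: r = 14, s = 1 − 2·0 = 1, t = 0 − 2·1 = -2  (check: 100·1 + 43·(-2) = 14)
  q = 3: r = 1, s = 0 − 3·1 = -3, t = 1 − 3·(-2) = 7  (check: 100·(-3) + 43·7 = 1)
The row with r = 1 (the gcd) gives the Bezout coefficients s = -3, t = 7.
Result: 100 · (-3) + 43 · (7) = 1.

gcd(100, 43) = 1; s = -3, t = 7 (check: 100·(-3) + 43·7 = 1).


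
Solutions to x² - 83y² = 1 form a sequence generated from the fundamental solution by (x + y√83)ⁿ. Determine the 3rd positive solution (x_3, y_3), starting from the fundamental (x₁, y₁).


Step 1: Find the fundamental solution (x₁, y₁) of x² - 83y² = 1.
  Expand √83 as a continued fraction. a₀ = ⌊√83⌋ = 9; iterate m_{k+1} = d_k·a_k − m_k, d_{k+1} = (83 − m_{k+1}²)/d_k, a_{k+1} = ⌊(a₀ + m_{k+1})/d_{k+1}⌋ (starting m₀ = 0, d₀ = 1), with convergents p_k = a_k·p_{k-1} + p_{k-2}, q_k = a_k·q_{k-1} + q_{k-2} (p₋₁ = 1, q₋₁ = 0):
  k = 0: a₀ = 9; p₀/q₀ = 9/1; p₀² − 83·q₀² = 81 − 83 = -2.
  k = 1: m = 9, d = 2, a = ⌊(9 + 9)/2⌋ = 9; p/q = (9·9 + 1)/(9·1 + 0) = 82/9; p² − 83·q² = 6724 − 6723 = 1.
  The first convergent with p² − 83·q² = 1 gives the fundamental solution (x₁, y₁) = (82, 9).
Step 2: Apply the recurrence (x_{n+1}, y_{n+1}) = (x₁x_n + 83y₁y_n, x₁y_n + y₁x_n) repeatedly.
  From (x_1, y_1) = (82, 9): x_2 = 82·82 + 83·9·9 = 13447; y_2 = 82·9 + 9·82 = 1476.
  From (x_2, y_2) = (13447, 1476): x_3 = 82·13447 + 83·9·1476 = 2205226; y_3 = 82·1476 + 9·13447 = 242055.
Step 3: Verify x_3² - 83·y_3² = 4863021711076 - 4863021711075 = 1 (should be 1). ✓

(x_1, y_1) = (82, 9); (x_3, y_3) = (2205226, 242055).


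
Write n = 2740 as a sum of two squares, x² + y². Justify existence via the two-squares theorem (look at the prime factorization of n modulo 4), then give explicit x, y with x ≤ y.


Step 1: Factor n = 2740 = 2^2 · 5 · 137.
Step 2: Check the mod-4 condition on each prime factor: 2 = 2 (special); 5 ≡ 1 (mod 4), exponent 1; 137 ≡ 1 (mod 4), exponent 1.
All primes ≡ 3 (mod 4) appear to even exponent (or don't appear), so by the two-squares theorem n IS expressible as a sum of two squares.
Step 3: Build a representation. Group n = k² · m with k = 2 and m = 5 · 137 = 685 (a product of primes ≡ 1 (mod 4)); a representation of m scales to one of n via (k·x)² + (k·y)² = k²(x² + y²). Each prime p ≡ 1 (mod 4) is itself a sum of two squares; find a² by testing p − a² for a perfect square:
  5: 5 − 1² = 4 = 2² ⇒ 5 = 1² + 2².
  137: 137 − 1² = 136, 137 − 2² = 133, 137 − 3² = 128, 137 − 4² = 121 = 11² ⇒ 137 = 4² + 11².
  Combine using the Brahmagupta–Fibonacci identity (a² + b²)(c² + d²) = (ac − bd)² + (ad + bc)² = (ac + bd)² + (ad − bc)²:
  5 · 137 = 685: from (1² + 2²)(4² + 11²), take (1·4 − 2·11, 1·11 + 2·4) = (4 − 22, 11 + 8) = (-18, 19); dropping signs (only squares matter) gives (18, 19); check 18² + 19² = 324 + 361 = 685 ✓.
  Scale by k = 2: (2·18, 2·19) = (36, 38).
Step 4: Order so x ≤ y and verify: 36² + 38² = 1296 + 1444 = 2740 = n. ✓

n = 2740 = 36² + 38² (one valid representation with x ≤ y).


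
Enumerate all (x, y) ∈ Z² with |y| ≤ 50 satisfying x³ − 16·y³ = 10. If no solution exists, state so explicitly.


The equation is x³ - 16y³ = 10. For fixed y, x³ = 16·y³ + 10, so a solution requires the RHS to be a perfect cube.
Strategy: iterate y from -50 to 50, compute RHS = 16·y³ + 10, and check whether it is a (positive or negative) perfect cube.
Check small values of y:
  y = 0: RHS = 10 is not a perfect cube.
  y = 1: RHS = 26 is not a perfect cube.
  y = -1: RHS = -6 is not a perfect cube.
  y = 2: RHS = 138 is not a perfect cube.
  y = -2: RHS = -118 is not a perfect cube.
  y = 3: RHS = 442 is not a perfect cube.
  y = -3: RHS = -422 is not a perfect cube.
Continuing the search up to |y| = 50 finds no solutions either.
No (x, y) in the scanned range satisfies the equation.

No integer solutions with |y| ≤ 50.


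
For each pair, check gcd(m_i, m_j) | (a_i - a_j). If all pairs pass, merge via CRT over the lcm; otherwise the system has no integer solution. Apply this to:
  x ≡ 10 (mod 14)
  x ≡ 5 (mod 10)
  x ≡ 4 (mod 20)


Moduli 14, 10, 20 are not pairwise coprime, so CRT works modulo lcm(m_i) when all pairwise compatibility conditions hold.
Pairwise compatibility: gcd(m_i, m_j) must divide a_i - a_j for every pair.
Merge one congruence at a time:
  Start: x ≡ 10 (mod 14).
  Combine with x ≡ 5 (mod 10): gcd(14, 10) = 2, and 5 - 10 = -5 is NOT divisible by 2.
    ⇒ system is inconsistent (no integer solution).

No solution (the system is inconsistent).


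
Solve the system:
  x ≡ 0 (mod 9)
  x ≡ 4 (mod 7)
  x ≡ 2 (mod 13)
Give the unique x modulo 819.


Moduli 9, 7, 13 are pairwise coprime; by CRT there is a unique solution modulo M = 9 · 7 · 13 = 819.
Solve pairwise, accumulating the modulus:
  Start with x ≡ 0 (mod 9).
  Combine with x ≡ 4 (mod 7): since gcd(9, 7) = 1, we get a unique residue mod 63.
    Write x = 0 + 9·t and substitute into x ≡ 4 (mod 7): 9·t ≡ 4 − 0 = 4 (mod 7).
    Reduce coefficients mod 7: 2·t ≡ 4 (mod 7).
    The inverse of 2 mod 7 is 4 (since 2·4 = 8 = 1·7 + 1), so t ≡ 4·4 = 16 ≡ 2 (mod 7).
    Then x = 0 + 9·2 = 18, valid modulo lcm(9, 7) = 63: x ≡ 18 (mod 63).
  Combine with x ≡ 2 (mod 13): since gcd(63, 13) = 1, we get a unique residue mod 819.
    Write x = 18 + 63·t and substitute into x ≡ 2 (mod 13): 63·t ≡ 2 − 18 = -16 (mod 13).
    Reduce coefficients mod 13: 11·t ≡ 10 (mod 13).
    The inverse of 11 mod 13 is 6 (since 11·6 = 66 = 5·13 + 1), so t ≡ 6·10 = 60 ≡ 8 (mod 13).
    Then x = 18 + 63·8 = 522, valid modulo lcm(63, 13) = 819: x ≡ 522 (mod 819).
Verify: 522 mod 9 = 0 ✓, 522 mod 7 = 4 ✓, 522 mod 13 = 2 ✓.

x ≡ 522 (mod 819).


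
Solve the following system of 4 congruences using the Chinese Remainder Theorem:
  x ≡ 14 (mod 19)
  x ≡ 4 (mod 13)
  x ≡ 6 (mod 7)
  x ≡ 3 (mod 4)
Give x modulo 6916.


Product of moduli M = 19 · 13 · 7 · 4 = 6916.
Merge one congruence at a time:
  Start: x ≡ 14 (mod 19).
  Combine with x ≡ 4 (mod 13); new modulus lcm = 247.
    Write x = 14 + 19·t and substitute into x ≡ 4 (mod 13): 19·t ≡ 4 − 14 = -10 (mod 13).
    Reduce coefficients mod 13: 6·t ≡ 3 (mod 13).
    The inverse of 6 mod 13 is 11 (since 6·11 = 66 = 5·13 + 1), so t ≡ 11·3 = 33 ≡ 7 (mod 13).
    Then x = 14 + 19·7 = 147, valid modulo lcm(19, 13) = 247: x ≡ 147 (mod 247).
  Combine with x ≡ 6 (mod 7); new modulus lcm = 1729.
    Write x = 147 + 247·t and substitute into x ≡ 6 (mod 7): 247·t ≡ 6 − 147 = -141 (mod 7).
    Reduce coefficients mod 7: 2·t ≡ 6 (mod 7).
    The inverse of 2 mod 7 is 4 (since 2·4 = 8 = 1·7 + 1), so t ≡ 4·6 = 24 ≡ 3 (mod 7).
    Then x = 147 + 247·3 = 888, valid modulo lcm(247, 7) = 1729: x ≡ 888 (mod 1729).
  Combine with x ≡ 3 (mod 4); new modulus lcm = 6916.
    Write x = 888 + 1729·t and substitute into x ≡ 3 (mod 4): 1729·t ≡ 3 − 888 = -885 (mod 4).
    Reduce coefficients mod 4: 1·t ≡ 3 (mod 4).
    So t ≡ 3 (mod 4).
    Then x = 888 + 1729·3 = 6075, valid modulo lcm(1729, 4) = 6916: x ≡ 6075 (mod 6916).
Verify against each original: 6075 mod 19 = 14, 6075 mod 13 = 4, 6075 mod 7 = 6, 6075 mod 4 = 3.

x ≡ 6075 (mod 6916).


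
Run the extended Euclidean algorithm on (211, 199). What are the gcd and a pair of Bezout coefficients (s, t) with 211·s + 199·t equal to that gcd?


Euclidean algorithm on (211, 199) — divide until remainder is 0:
  211 = 1 · 199 + 12
  199 = 16 · 12 + 7
  12 = 1 · 7 + 5
  7 = 1 · 5 + 2
  5 = 2 · 2 + 1
  2 = 2 · 1 + 0
gcd(211, 199) = 1.
Track Bezout coefficients alongside the remainders: start with r₀ = 211 = a·1 + b·0 (s = 1, t = 0) and r₁ = 199 = a·0 + b·1 (s = 0, t = 1); each new remainder r_{k+1} = r_{k-1} − q_k·r_k inherits s_{k+1} = s_{k-1} − q_k·s_k, t_{k+1} = t_{k-1} − q_k·t_k, so r_k = a·s_k + b·t_k at every step:
  q = 1: r = 12, s = 1 − 1·0 = 1, t = 0 − 1·1 = -1  (check: 211·1 + 199·(-1) = 12)
  q = 16: r = 7, s = 0 − 16·1 = -16, t = 1 − 16·(-1) = 17  (check: 211·(-16) + 199·17 = 7)
  q = 1: r = 5, s = 1 − 1·(-16) = 17, t = -1 − 1·17 = -18  (check: 211·17 + 199·(-18) = 5)
  q = 1: r = 2, s = -16 − 1·17 = -33, t = 17 − 1·(-18) = 35  (check: 211·(-33) + 199·35 = 2)
  q = 2: r = 1, s = 17 − 2·(-33) = 83, t = -18 − 2·35 = -88  (check: 211·83 + 199·(-88) = 1)
The row with r = 1 (the gcd) gives the Bezout coefficients s = 83, t = -88.
Result: 211 · (83) + 199 · (-88) = 1.

gcd(211, 199) = 1; s = 83, t = -88 (check: 211·83 + 199·(-88) = 1).


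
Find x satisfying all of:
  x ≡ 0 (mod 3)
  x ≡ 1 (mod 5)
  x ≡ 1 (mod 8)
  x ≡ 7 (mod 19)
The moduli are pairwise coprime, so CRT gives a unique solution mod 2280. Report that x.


Product of moduli M = 3 · 5 · 8 · 19 = 2280.
Merge one congruence at a time:
  Start: x ≡ 0 (mod 3).
  Combine with x ≡ 1 (mod 5); new modulus lcm = 15.
    Write x = 0 + 3·t and substitute into x ≡ 1 (mod 5): 3·t ≡ 1 − 0 = 1 (mod 5).
    The inverse of 3 mod 5 is 2 (since 3·2 = 6 = 1·5 + 1), so t ≡ 2·1 = 2 ≡ 2 (mod 5).
    Then x = 0 + 3·2 = 6, valid modulo lcm(3, 5) = 15: x ≡ 6 (mod 15).
  Combine with x ≡ 1 (mod 8); new modulus lcm = 120.
    Write x = 6 + 15·t and substitute into x ≡ 1 (mod 8): 15·t ≡ 1 − 6 = -5 (mod 8).
    Reduce coefficients mod 8: 7·t ≡ 3 (mod 8).
    The inverse of 7 mod 8 is 7 (since 7·7 = 49 = 6·8 + 1), so t ≡ 7·3 = 21 ≡ 5 (mod 8).
    Then x = 6 + 15·5 = 81, valid modulo lcm(15, 8) = 120: x ≡ 81 (mod 120).
  Combine with x ≡ 7 (mod 19); new modulus lcm = 2280.
    Write x = 81 + 120·t and substitute into x ≡ 7 (mod 19): 120·t ≡ 7 − 81 = -74 (mod 19).
    Reduce coefficients mod 19: 6·t ≡ 2 (mod 19).
    The inverse of 6 mod 19 is 16 (since 6·16 = 96 = 5·19 + 1), so t ≡ 16·2 = 32 ≡ 13 (mod 19).
    Then x = 81 + 120·13 = 1641, valid modulo lcm(120, 19) = 2280: x ≡ 1641 (mod 2280).
Verify against each original: 1641 mod 3 = 0, 1641 mod 5 = 1, 1641 mod 8 = 1, 1641 mod 19 = 7.

x ≡ 1641 (mod 2280).


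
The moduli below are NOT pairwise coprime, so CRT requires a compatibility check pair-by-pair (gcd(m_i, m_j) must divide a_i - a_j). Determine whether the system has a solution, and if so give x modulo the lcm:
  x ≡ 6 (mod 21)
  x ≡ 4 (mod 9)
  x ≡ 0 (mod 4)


Moduli 21, 9, 4 are not pairwise coprime, so CRT works modulo lcm(m_i) when all pairwise compatibility conditions hold.
Pairwise compatibility: gcd(m_i, m_j) must divide a_i - a_j for every pair.
Merge one congruence at a time:
  Start: x ≡ 6 (mod 21).
  Combine with x ≡ 4 (mod 9): gcd(21, 9) = 3, and 4 - 6 = -2 is NOT divisible by 3.
    ⇒ system is inconsistent (no integer solution).

No solution (the system is inconsistent).


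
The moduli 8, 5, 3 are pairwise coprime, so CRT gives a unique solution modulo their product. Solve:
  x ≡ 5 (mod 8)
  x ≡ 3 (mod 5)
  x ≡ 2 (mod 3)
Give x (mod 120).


Moduli 8, 5, 3 are pairwise coprime; by CRT there is a unique solution modulo M = 8 · 5 · 3 = 120.
Solve pairwise, accumulating the modulus:
  Start with x ≡ 5 (mod 8).
  Combine with x ≡ 3 (mod 5): since gcd(8, 5) = 1, we get a unique residue mod 40.
    Write x = 5 + 8·t and substitute into x ≡ 3 (mod 5): 8·t ≡ 3 − 5 = -2 (mod 5).
    Reduce coefficients mod 5: 3·t ≡ 3 (mod 5).
    The inverse of 3 mod 5 is 2 (since 3·2 = 6 = 1·5 + 1), so t ≡ 2·3 = 6 ≡ 1 (mod 5).
    Then x = 5 + 8·1 = 13, valid modulo lcm(8, 5) = 40: x ≡ 13 (mod 40).
  Combine with x ≡ 2 (mod 3): since gcd(40, 3) = 1, we get a unique residue mod 120.
    Write x = 13 + 40·t and substitute into x ≡ 2 (mod 3): 40·t ≡ 2 − 13 = -11 (mod 3).
    Reduce coefficients mod 3: 1·t ≡ 1 (mod 3).
    So t ≡ 1 (mod 3).
    Then x = 13 + 40·1 = 53, valid modulo lcm(40, 3) = 120: x ≡ 53 (mod 120).
Verify: 53 mod 8 = 5 ✓, 53 mod 5 = 3 ✓, 53 mod 3 = 2 ✓.

x ≡ 53 (mod 120).


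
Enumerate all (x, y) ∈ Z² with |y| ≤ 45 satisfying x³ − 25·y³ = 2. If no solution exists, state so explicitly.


The equation is x³ - 25y³ = 2. For fixed y, x³ = 25·y³ + 2, so a solution requires the RHS to be a perfect cube.
Strategy: iterate y from -45 to 45, compute RHS = 25·y³ + 2, and check whether it is a (positive or negative) perfect cube.
Check small values of y:
  y = 0: RHS = 2 is not a perfect cube.
  y = 1: RHS = 27 = (3)³ ⇒ x = 3 works.
  y = -1: RHS = -23 is not a perfect cube.
  y = 2: RHS = 202 is not a perfect cube.
  y = -2: RHS = -198 is not a perfect cube.
  y = 3: RHS = 677 is not a perfect cube.
  y = -3: RHS = -673 is not a perfect cube.
Continuing the search up to |y| = 45 finds no further solutions beyond those listed.
Collected solutions: (3, 1).

Solutions (with |y| ≤ 45): (3, 1).


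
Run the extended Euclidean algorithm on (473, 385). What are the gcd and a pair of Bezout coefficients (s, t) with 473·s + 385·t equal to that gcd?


Euclidean algorithm on (473, 385) — divide until remainder is 0:
  473 = 1 · 385 + 88
  385 = 4 · 88 + 33
  88 = 2 · 33 + 22
  33 = 1 · 22 + 11
  22 = 2 · 11 + 0
gcd(473, 385) = 11.
Track Bezout coefficients alongside the remainders: start with r₀ = 473 = a·1 + b·0 (s = 1, t = 0) and r₁ = 385 = a·0 + b·1 (s = 0, t = 1); each new remainder r_{k+1} = r_{k-1} − q_k·r_k inherits s_{k+1} = s_{k-1} − q_k·s_k, t_{k+1} = t_{k-1} − q_k·t_k, so r_k = a·s_k + b·t_k at every step:
  q = 1: r = 88, s = 1 − 1·0 = 1, t = 0 − 1·1 = -1  (check: 473·1 + 385·(-1) = 88)
  q = 4: r = 33, s = 0 − 4·1 = -4, t = 1 − 4·(-1) = 5  (check: 473·(-4) + 385·5 = 33)
  q = 2: r = 22, s = 1 − 2·(-4) = 9, t = -1 − 2·5 = -11  (check: 473·9 + 385·(-11) = 22)
  q = 1: r = 11, s = -4 − 1·9 = -13, t = 5 − 1·(-11) = 16  (check: 473·(-13) + 385·16 = 11)
The row with r = 11 (the gcd) gives the Bezout coefficients s = -13, t = 16.
Result: 473 · (-13) + 385 · (16) = 11.

gcd(473, 385) = 11; s = -13, t = 16 (check: 473·(-13) + 385·16 = 11).


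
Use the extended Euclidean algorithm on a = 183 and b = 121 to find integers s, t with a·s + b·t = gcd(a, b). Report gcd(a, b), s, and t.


Euclidean algorithm on (183, 121) — divide until remainder is 0:
  183 = 1 · 121 + 62
  121 = 1 · 62 + 59
  62 = 1 · 59 + 3
  59 = 19 · 3 + 2
  3 = 1 · 2 + 1
  2 = 2 · 1 + 0
gcd(183, 121) = 1.
Track Bezout coefficients alongside the remainders: start with r₀ = 183 = a·1 + b·0 (s = 1, t = 0) and r₁ = 121 = a·0 + b·1 (s = 0, t = 1); each new remainder r_{k+1} = r_{k-1} − q_k·r_k inherits s_{k+1} = s_{k-1} − q_k·s_k, t_{k+1} = t_{k-1} − q_k·t_k, so r_k = a·s_k + b·t_k at every step:
  q = 1: r = 62, s = 1 − 1·0 = 1, t = 0 − 1·1 = -1  (check: 183·1 + 121·(-1) = 62)
  q = 1: r = 59, s = 0 − 1·1 = -1, t = 1 − 1·(-1) = 2  (check: 183·(-1) + 121·2 = 59)
  q = 1: r = 3, s = 1 − 1·(-1) = 2, t = -1 − 1·2 = -3  (check: 183·2 + 121·(-3) = 3)
  q = 19: r = 2, s = -1 − 19·2 = -39, t = 2 − 19·(-3) = 59  (check: 183·(-39) + 121·59 = 2)
  q = 1: r = 1, s = 2 − 1·(-39) = 41, t = -3 − 1·59 = -62  (check: 183·41 + 121·(-62) = 1)
The row with r = 1 (the gcd) gives the Bezout coefficients s = 41, t = -62.
Result: 183 · (41) + 121 · (-62) = 1.

gcd(183, 121) = 1; s = 41, t = -62 (check: 183·41 + 121·(-62) = 1).


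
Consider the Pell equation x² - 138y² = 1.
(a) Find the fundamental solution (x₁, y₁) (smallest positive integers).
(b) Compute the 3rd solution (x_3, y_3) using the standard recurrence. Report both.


Step 1: Find the fundamental solution (x₁, y₁) of x² - 138y² = 1.
  Expand √138 as a continued fraction. a₀ = ⌊√138⌋ = 11; iterate m_{k+1} = d_k·a_k − m_k, d_{k+1} = (138 − m_{k+1}²)/d_k, a_{k+1} = ⌊(a₀ + m_{k+1})/d_{k+1}⌋ (starting m₀ = 0, d₀ = 1), with convergents p_k = a_k·p_{k-1} + p_{k-2}, q_k = a_k·q_{k-1} + q_{k-2} (p₋₁ = 1, q₋₁ = 0):
  k = 0: a₀ = 11; p₀/q₀ = 11/1; p₀² − 138·q₀² = 121 − 138 = -17.
  k = 1: m = 11, d = 17, a = ⌊(11 + 11)/17⌋ = 1; p/q = (1·11 + 1)/(1·1 + 0) = 12/1; p² − 138·q² = 144 − 138 = 6.
  k = 2: m = 6, d = 6, a = ⌊(11 + 6)/6⌋ = 2; p/q = (2·12 + 11)/(2·1 + 1) = 35/3; p² − 138·q² = 1225 − 1242 = -17.
  k = 3: m = 6, d = 17, a = ⌊(11 + 6)/17⌋ = 1; p/q = (1·35 + 12)/(1·3 + 1) = 47/4; p² − 138·q² = 2209 − 2208 = 1.
  The first convergent with p² − 138·q² = 1 gives the fundamental solution (x₁, y₁) = (47, 4).
Step 2: Apply the recurrence (x_{n+1}, y_{n+1}) = (x₁x_n + 138y₁y_n, x₁y_n + y₁x_n) repeatedly.
  From (x_1, y_1) = (47, 4): x_2 = 47·47 + 138·4·4 = 4417; y_2 = 47·4 + 4·47 = 376.
  From (x_2, y_2) = (4417, 376): x_3 = 47·4417 + 138·4·376 = 415151; y_3 = 47·376 + 4·4417 = 35340.
Step 3: Verify x_3² - 138·y_3² = 172350352801 - 172350352800 = 1 (should be 1). ✓

(x_1, y_1) = (47, 4); (x_3, y_3) = (415151, 35340).


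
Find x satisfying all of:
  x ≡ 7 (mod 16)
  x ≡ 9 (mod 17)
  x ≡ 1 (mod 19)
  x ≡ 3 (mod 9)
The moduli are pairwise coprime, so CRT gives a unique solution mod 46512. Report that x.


Product of moduli M = 16 · 17 · 19 · 9 = 46512.
Merge one congruence at a time:
  Start: x ≡ 7 (mod 16).
  Combine with x ≡ 9 (mod 17); new modulus lcm = 272.
    Write x = 7 + 16·t and substitute into x ≡ 9 (mod 17): 16·t ≡ 9 − 7 = 2 (mod 17).
    The inverse of 16 mod 17 is 16 (since 16·16 = 256 = 15·17 + 1), so t ≡ 16·2 = 32 ≡ 15 (mod 17).
    Then x = 7 + 16·15 = 247, valid modulo lcm(16, 17) = 272: x ≡ 247 (mod 272).
  Combine with x ≡ 1 (mod 19); new modulus lcm = 5168.
    Write x = 247 + 272·t and substitute into x ≡ 1 (mod 19): 272·t ≡ 1 − 247 = -246 (mod 19).
    Reduce coefficients mod 19: 6·t ≡ 1 (mod 19).
    The inverse of 6 mod 19 is 16 (since 6·16 = 96 = 5·19 + 1), so t ≡ 16·1 = 16 ≡ 16 (mod 19).
    Then x = 247 + 272·16 = 4599, valid modulo lcm(272, 19) = 5168: x ≡ 4599 (mod 5168).
  Combine with x ≡ 3 (mod 9); new modulus lcm = 46512.
    Write x = 4599 + 5168·t and substitute into x ≡ 3 (mod 9): 5168·t ≡ 3 − 4599 = -4596 (mod 9).
    Reduce coefficients mod 9: 2·t ≡ 3 (mod 9).
    The inverse of 2 mod 9 is 5 (since 2·5 = 10 = 1·9 + 1), so t ≡ 5·3 = 15 ≡ 6 (mod 9).
    Then x = 4599 + 5168·6 = 35607, valid modulo lcm(5168, 9) = 46512: x ≡ 35607 (mod 46512).
Verify against each original: 35607 mod 16 = 7, 35607 mod 17 = 9, 35607 mod 19 = 1, 35607 mod 9 = 3.

x ≡ 35607 (mod 46512).


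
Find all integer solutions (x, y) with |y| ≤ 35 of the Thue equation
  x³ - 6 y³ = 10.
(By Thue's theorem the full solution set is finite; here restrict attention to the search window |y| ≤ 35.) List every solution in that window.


The equation is x³ - 6y³ = 10. For fixed y, x³ = 6·y³ + 10, so a solution requires the RHS to be a perfect cube.
Strategy: iterate y from -35 to 35, compute RHS = 6·y³ + 10, and check whether it is a (positive or negative) perfect cube.
Check small values of y:
  y = 0: RHS = 10 is not a perfect cube.
  y = 1: RHS = 16 is not a perfect cube.
  y = -1: RHS = 4 is not a perfect cube.
  y = 2: RHS = 58 is not a perfect cube.
  y = -2: RHS = -38 is not a perfect cube.
  y = 3: RHS = 172 is not a perfect cube.
  y = -3: RHS = -152 is not a perfect cube.
Continuing the search up to |y| = 35 finds no solutions either.
No (x, y) in the scanned range satisfies the equation.

No integer solutions with |y| ≤ 35.


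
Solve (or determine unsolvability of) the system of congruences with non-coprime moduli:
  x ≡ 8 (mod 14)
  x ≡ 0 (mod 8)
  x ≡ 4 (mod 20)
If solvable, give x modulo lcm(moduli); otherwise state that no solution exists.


Moduli 14, 8, 20 are not pairwise coprime, so CRT works modulo lcm(m_i) when all pairwise compatibility conditions hold.
Pairwise compatibility: gcd(m_i, m_j) must divide a_i - a_j for every pair.
Merge one congruence at a time:
  Start: x ≡ 8 (mod 14).
  Combine with x ≡ 0 (mod 8): gcd(14, 8) = 2; 0 - 8 = -8, which IS divisible by 2, so compatible.
    Write x = 8 + 14·t and substitute into x ≡ 0 (mod 8): 14·t ≡ 0 − 8 = -8 (mod 8).
    Divide the congruence (and modulus) by g = 2: 7·t ≡ -4 (mod 4).
    Reduce coefficients mod 4: 3·t ≡ 0 (mod 4).
    The inverse of 3 mod 4 is 3 (since 3·3 = 9 = 2·4 + 1), so t ≡ 3·0 = 0 ≡ 0 (mod 4).
    Then x = 8 + 14·0 = 8, valid modulo lcm(14, 8) = 56: x ≡ 8 (mod 56).
  Combine with x ≡ 4 (mod 20): gcd(56, 20) = 4; 4 - 8 = -4, which IS divisible by 4, so compatible.
    Write x = 8 + 56·t and substitute into x ≡ 4 (mod 20): 56·t ≡ 4 − 8 = -4 (mod 20).
    Divide the congruence (and modulus) by g = 4: 14·t ≡ -1 (mod 5).
    Reduce coefficients mod 5: 4·t ≡ 4 (mod 5).
    The inverse of 4 mod 5 is 4 (since 4·4 = 16 = 3·5 + 1), so t ≡ 4·4 = 16 ≡ 1 (mod 5).
    Then x = 8 + 56·1 = 64, valid modulo lcm(56, 20) = 280: x ≡ 64 (mod 280).
Verify: 64 mod 14 = 8, 64 mod 8 = 0, 64 mod 20 = 4.

x ≡ 64 (mod 280).


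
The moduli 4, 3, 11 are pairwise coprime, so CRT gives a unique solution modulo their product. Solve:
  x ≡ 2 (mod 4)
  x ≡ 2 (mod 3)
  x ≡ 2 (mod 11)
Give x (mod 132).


Moduli 4, 3, 11 are pairwise coprime; by CRT there is a unique solution modulo M = 4 · 3 · 11 = 132.
Solve pairwise, accumulating the modulus:
  Start with x ≡ 2 (mod 4).
  Combine with x ≡ 2 (mod 3): since gcd(4, 3) = 1, we get a unique residue mod 12.
    Write x = 2 + 4·t and substitute into x ≡ 2 (mod 3): 4·t ≡ 2 − 2 = 0 (mod 3).
    Reduce coefficients mod 3: 1·t ≡ 0 (mod 3).
    So t ≡ 0 (mod 3).
    Then x = 2 + 4·0 = 2, valid modulo lcm(4, 3) = 12: x ≡ 2 (mod 12).
  Combine with x ≡ 2 (mod 11): since gcd(12, 11) = 1, we get a unique residue mod 132.
    Write x = 2 + 12·t and substitute into x ≡ 2 (mod 11): 12·t ≡ 2 − 2 = 0 (mod 11).
    Reduce coefficients mod 11: 1·t ≡ 0 (mod 11).
    So t ≡ 0 (mod 11).
    Then x = 2 + 12·0 = 2, valid modulo lcm(12, 11) = 132: x ≡ 2 (mod 132).
Verify: 2 mod 4 = 2 ✓, 2 mod 3 = 2 ✓, 2 mod 11 = 2 ✓.

x ≡ 2 (mod 132).


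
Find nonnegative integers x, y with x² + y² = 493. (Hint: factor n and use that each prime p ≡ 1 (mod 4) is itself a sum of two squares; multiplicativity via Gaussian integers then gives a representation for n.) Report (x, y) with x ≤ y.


Step 1: Factor n = 493 = 17 · 29.
Step 2: Check the mod-4 condition on each prime factor: 17 ≡ 1 (mod 4), exponent 1; 29 ≡ 1 (mod 4), exponent 1.
All primes ≡ 3 (mod 4) appear to even exponent (or don't appear), so by the two-squares theorem n IS expressible as a sum of two squares.
Step 3: Build a representation. Here n = 17 · 29 is a product of primes ≡ 1 (mod 4). Each prime p ≡ 1 (mod 4) is itself a sum of two squares; find a² by testing p − a² for a perfect square:
  17: 17 − 1² = 16 = 4² ⇒ 17 = 1² + 4².
  29: 29 − 1² = 28, 29 − 2² = 25 = 5² ⇒ 29 = 2² + 5².
  Combine using the Brahmagupta–Fibonacci identity (a² + b²)(c² + d²) = (ac − bd)² + (ad + bc)² = (ac + bd)² + (ad − bc)²:
  17 · 29 = 493: from (1² + 4²)(2² + 5²), take (1·2 − 4·5, 1·5 + 4·2) = (2 − 20, 5 + 8) = (-18, 13); dropping signs (only squares matter) gives (18, 13); check 18² + 13² = 324 + 169 = 493 ✓.
Step 4: Order so x ≤ y and verify: 13² + 18² = 169 + 324 = 493 = n. ✓

n = 493 = 13² + 18² (one valid representation with x ≤ y).


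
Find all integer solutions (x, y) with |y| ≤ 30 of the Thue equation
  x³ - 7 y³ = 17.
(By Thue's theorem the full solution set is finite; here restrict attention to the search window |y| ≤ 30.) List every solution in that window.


The equation is x³ - 7y³ = 17. For fixed y, x³ = 7·y³ + 17, so a solution requires the RHS to be a perfect cube.
Strategy: iterate y from -30 to 30, compute RHS = 7·y³ + 17, and check whether it is a (positive or negative) perfect cube.
Check small values of y:
  y = 0: RHS = 17 is not a perfect cube.
  y = 1: RHS = 24 is not a perfect cube.
  y = -1: RHS = 10 is not a perfect cube.
  y = 2: RHS = 73 is not a perfect cube.
  y = -2: RHS = -39 is not a perfect cube.
  y = 3: RHS = 206 is not a perfect cube.
  y = -3: RHS = -172 is not a perfect cube.
Continuing the search up to |y| = 30 finds no solutions either.
No (x, y) in the scanned range satisfies the equation.

No integer solutions with |y| ≤ 30.


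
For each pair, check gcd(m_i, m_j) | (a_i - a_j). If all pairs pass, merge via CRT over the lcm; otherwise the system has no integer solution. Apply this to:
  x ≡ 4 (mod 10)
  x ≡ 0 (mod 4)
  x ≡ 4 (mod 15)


Moduli 10, 4, 15 are not pairwise coprime, so CRT works modulo lcm(m_i) when all pairwise compatibility conditions hold.
Pairwise compatibility: gcd(m_i, m_j) must divide a_i - a_j for every pair.
Merge one congruence at a time:
  Start: x ≡ 4 (mod 10).
  Combine with x ≡ 0 (mod 4): gcd(10, 4) = 2; 0 - 4 = -4, which IS divisible by 2, so compatible.
    Write x = 4 + 10·t and substitute into x ≡ 0 (mod 4): 10·t ≡ 0 − 4 = -4 (mod 4).
    Divide the congruence (and modulus) by g = 2: 5·t ≡ -2 (mod 2).
    Reduce coefficients mod 2: 1·t ≡ 0 (mod 2).
    So t ≡ 0 (mod 2).
    Then x = 4 + 10·0 = 4, valid modulo lcm(10, 4) = 20: x ≡ 4 (mod 20).
  Combine with x ≡ 4 (mod 15): gcd(20, 15) = 5; 4 - 4 = 0, which IS divisible by 5, so compatible.
    Write x = 4 + 20·t and substitute into x ≡ 4 (mod 15): 20·t ≡ 4 − 4 = 0 (mod 15).
    Divide the congruence (and modulus) by g = 5: 4·t ≡ 0 (mod 3).
    Reduce coefficients mod 3: 1·t ≡ 0 (mod 3).
    So t ≡ 0 (mod 3).
    Then x = 4 + 20·0 = 4, valid modulo lcm(20, 15) = 60: x ≡ 4 (mod 60).
Verify: 4 mod 10 = 4, 4 mod 4 = 0, 4 mod 15 = 4.

x ≡ 4 (mod 60).


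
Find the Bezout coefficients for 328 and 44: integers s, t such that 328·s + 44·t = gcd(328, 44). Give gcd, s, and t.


Euclidean algorithm on (328, 44) — divide until remainder is 0:
  328 = 7 · 44 + 20
  44 = 2 · 20 + 4
  20 = 5 · 4 + 0
gcd(328, 44) = 4.
Track Bezout coefficients alongside the remainders: start with r₀ = 328 = a·1 + b·0 (s = 1, t = 0) and r₁ = 44 = a·0 + b·1 (s = 0, t = 1); each new remainder r_{k+1} = r_{k-1} − q_k·r_k inherits s_{k+1} = s_{k-1} − q_k·s_k, t_{k+1} = t_{k-1} − q_k·t_k, so r_k = a·s_k + b·t_k at every step:
  q = 7: r = 20, s = 1 − 7·0 = 1, t = 0 − 7·1 = -7  (check: 328·1 + 44·(-7) = 20)
  q = 2: r = 4, s = 0 − 2·1 = -2, t = 1 − 2·(-7) = 15  (check: 328·(-2) + 44·15 = 4)
The row with r = 4 (the gcd) gives the Bezout coefficients s = -2, t = 15.
Result: 328 · (-2) + 44 · (15) = 4.

gcd(328, 44) = 4; s = -2, t = 15 (check: 328·(-2) + 44·15 = 4).


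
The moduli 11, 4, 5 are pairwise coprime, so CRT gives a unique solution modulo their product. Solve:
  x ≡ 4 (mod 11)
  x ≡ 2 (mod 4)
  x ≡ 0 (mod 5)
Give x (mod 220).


Moduli 11, 4, 5 are pairwise coprime; by CRT there is a unique solution modulo M = 11 · 4 · 5 = 220.
Solve pairwise, accumulating the modulus:
  Start with x ≡ 4 (mod 11).
  Combine with x ≡ 2 (mod 4): since gcd(11, 4) = 1, we get a unique residue mod 44.
    Write x = 4 + 11·t and substitute into x ≡ 2 (mod 4): 11·t ≡ 2 − 4 = -2 (mod 4).
    Reduce coefficients mod 4: 3·t ≡ 2 (mod 4).
    The inverse of 3 mod 4 is 3 (since 3·3 = 9 = 2·4 + 1), so t ≡ 3·2 = 6 ≡ 2 (mod 4).
    Then x = 4 + 11·2 = 26, valid modulo lcm(11, 4) = 44: x ≡ 26 (mod 44).
  Combine with x ≡ 0 (mod 5): since gcd(44, 5) = 1, we get a unique residue mod 220.
    Write x = 26 + 44·t and substitute into x ≡ 0 (mod 5): 44·t ≡ 0 − 26 = -26 (mod 5).
    Reduce coefficients mod 5: 4·t ≡ 4 (mod 5).
    The inverse of 4 mod 5 is 4 (since 4·4 = 16 = 3·5 + 1), so t ≡ 4·4 = 16 ≡ 1 (mod 5).
    Then x = 26 + 44·1 = 70, valid modulo lcm(44, 5) = 220: x ≡ 70 (mod 220).
Verify: 70 mod 11 = 4 ✓, 70 mod 4 = 2 ✓, 70 mod 5 = 0 ✓.

x ≡ 70 (mod 220).


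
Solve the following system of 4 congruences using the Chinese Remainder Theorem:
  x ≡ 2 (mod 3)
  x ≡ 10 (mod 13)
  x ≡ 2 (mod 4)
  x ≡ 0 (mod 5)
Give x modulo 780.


Product of moduli M = 3 · 13 · 4 · 5 = 780.
Merge one congruence at a time:
  Start: x ≡ 2 (mod 3).
  Combine with x ≡ 10 (mod 13); new modulus lcm = 39.
    Write x = 2 + 3·t and substitute into x ≡ 10 (mod 13): 3·t ≡ 10 − 2 = 8 (mod 13).
    The inverse of 3 mod 13 is 9 (since 3·9 = 27 = 2·13 + 1), so t ≡ 9·8 = 72 ≡ 7 (mod 13).
    Then x = 2 + 3·7 = 23, valid modulo lcm(3, 13) = 39: x ≡ 23 (mod 39).
  Combine with x ≡ 2 (mod 4); new modulus lcm = 156.
    Write x = 23 + 39·t and substitute into x ≡ 2 (mod 4): 39·t ≡ 2 − 23 = -21 (mod 4).
    Reduce coefficients mod 4: 3·t ≡ 3 (mod 4).
    The inverse of 3 mod 4 is 3 (since 3·3 = 9 = 2·4 + 1), so t ≡ 3·3 = 9 ≡ 1 (mod 4).
    Then x = 23 + 39·1 = 62, valid modulo lcm(39, 4) = 156: x ≡ 62 (mod 156).
  Combine with x ≡ 0 (mod 5); new modulus lcm = 780.
    Write x = 62 + 156·t and substitute into x ≡ 0 (mod 5): 156·t ≡ 0 − 62 = -62 (mod 5).
    Reduce coefficients mod 5: 1·t ≡ 3 (mod 5).
    So t ≡ 3 (mod 5).
    Then x = 62 + 156·3 = 530, valid modulo lcm(156, 5) = 780: x ≡ 530 (mod 780).
Verify against each original: 530 mod 3 = 2, 530 mod 13 = 10, 530 mod 4 = 2, 530 mod 5 = 0.

x ≡ 530 (mod 780).


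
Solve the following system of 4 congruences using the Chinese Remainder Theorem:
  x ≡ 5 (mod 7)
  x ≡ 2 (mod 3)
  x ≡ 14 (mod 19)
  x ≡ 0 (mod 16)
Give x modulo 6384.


Product of moduli M = 7 · 3 · 19 · 16 = 6384.
Merge one congruence at a time:
  Start: x ≡ 5 (mod 7).
  Combine with x ≡ 2 (mod 3); new modulus lcm = 21.
    Write x = 5 + 7·t and substitute into x ≡ 2 (mod 3): 7·t ≡ 2 − 5 = -3 (mod 3).
    Reduce coefficients mod 3: 1·t ≡ 0 (mod 3).
    So t ≡ 0 (mod 3).
    Then x = 5 + 7·0 = 5, valid modulo lcm(7, 3) = 21: x ≡ 5 (mod 21).
  Combine with x ≡ 14 (mod 19); new modulus lcm = 399.
    Write x = 5 + 21·t and substitute into x ≡ 14 (mod 19): 21·t ≡ 14 − 5 = 9 (mod 19).
    Reduce coefficients mod 19: 2·t ≡ 9 (mod 19).
    The inverse of 2 mod 19 is 10 (since 2·10 = 20 = 1·19 + 1), so t ≡ 10·9 = 90 ≡ 14 (mod 19).
    Then x = 5 + 21·14 = 299, valid modulo lcm(21, 19) = 399: x ≡ 299 (mod 399).
  Combine with x ≡ 0 (mod 16); new modulus lcm = 6384.
    Write x = 299 + 399·t and substitute into x ≡ 0 (mod 16): 399·t ≡ 0 − 299 = -299 (mod 16).
    Reduce coefficients mod 16: 15·t ≡ 5 (mod 16).
    The inverse of 15 mod 16 is 15 (since 15·15 = 225 = 14·16 + 1), so t ≡ 15·5 = 75 ≡ 11 (mod 16).
    Then x = 299 + 399·11 = 4688, valid modulo lcm(399, 16) = 6384: x ≡ 4688 (mod 6384).
Verify against each original: 4688 mod 7 = 5, 4688 mod 3 = 2, 4688 mod 19 = 14, 4688 mod 16 = 0.

x ≡ 4688 (mod 6384).


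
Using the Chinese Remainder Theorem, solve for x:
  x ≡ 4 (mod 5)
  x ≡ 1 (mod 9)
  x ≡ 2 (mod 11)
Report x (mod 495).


Moduli 5, 9, 11 are pairwise coprime; by CRT there is a unique solution modulo M = 5 · 9 · 11 = 495.
Solve pairwise, accumulating the modulus:
  Start with x ≡ 4 (mod 5).
  Combine with x ≡ 1 (mod 9): since gcd(5, 9) = 1, we get a unique residue mod 45.
    Write x = 4 + 5·t and substitute into x ≡ 1 (mod 9): 5·t ≡ 1 − 4 = -3 (mod 9).
    Reduce coefficients mod 9: 5·t ≡ 6 (mod 9).
    The inverse of 5 mod 9 is 2 (since 5·2 = 10 = 1·9 + 1), so t ≡ 2·6 = 12 ≡ 3 (mod 9).
    Then x = 4 + 5·3 = 19, valid modulo lcm(5, 9) = 45: x ≡ 19 (mod 45).
  Combine with x ≡ 2 (mod 11): since gcd(45, 11) = 1, we get a unique residue mod 495.
    Write x = 19 + 45·t and substitute into x ≡ 2 (mod 11): 45·t ≡ 2 − 19 = -17 (mod 11).
    Reduce coefficients mod 11: 1·t ≡ 5 (mod 11).
    So t ≡ 5 (mod 11).
    Then x = 19 + 45·5 = 244, valid modulo lcm(45, 11) = 495: x ≡ 244 (mod 495).
Verify: 244 mod 5 = 4 ✓, 244 mod 9 = 1 ✓, 244 mod 11 = 2 ✓.

x ≡ 244 (mod 495).


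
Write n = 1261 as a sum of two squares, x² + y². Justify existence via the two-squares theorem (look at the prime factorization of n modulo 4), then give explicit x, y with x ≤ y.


Step 1: Factor n = 1261 = 13 · 97.
Step 2: Check the mod-4 condition on each prime factor: 13 ≡ 1 (mod 4), exponent 1; 97 ≡ 1 (mod 4), exponent 1.
All primes ≡ 3 (mod 4) appear to even exponent (or don't appear), so by the two-squares theorem n IS expressible as a sum of two squares.
Step 3: Build a representation. Here n = 13 · 97 is a product of primes ≡ 1 (mod 4). Each prime p ≡ 1 (mod 4) is itself a sum of two squares; find a² by testing p − a² for a perfect square:
  13: 13 − 1² = 12, 13 − 2² = 9 = 3² ⇒ 13 = 2² + 3².
  97: 97 − 1² = 96, 97 − 2² = 93, 97 − 3² = 88, 97 − 4² = 81 = 9² ⇒ 97 = 4² + 9².
  Combine using the Brahmagupta–Fibonacci identity (a² + b²)(c² + d²) = (ac − bd)² + (ad + bc)² = (ac + bd)² + (ad − bc)²:
  13 · 97 = 1261: from (2² + 3²)(4² + 9²), take (2·4 − 3·9, 2·9 + 3·4) = (8 − 27, 18 + 12) = (-19, 30); dropping signs (only squares matter) gives (19, 30); check 19² + 30² = 361 + 900 = 1261 ✓.
Step 4: Order so x ≤ y and verify: 19² + 30² = 361 + 900 = 1261 = n. ✓

n = 1261 = 19² + 30² (one valid representation with x ≤ y).


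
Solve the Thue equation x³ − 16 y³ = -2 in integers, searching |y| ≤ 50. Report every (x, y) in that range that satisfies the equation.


The equation is x³ - 16y³ = -2. For fixed y, x³ = 16·y³ − 2, so a solution requires the RHS to be a perfect cube.
Strategy: iterate y from -50 to 50, compute RHS = 16·y³ − 2, and check whether it is a (positive or negative) perfect cube.
Check small values of y:
  y = 0: RHS = -2 is not a perfect cube.
  y = 1: RHS = 14 is not a perfect cube.
  y = -1: RHS = -18 is not a perfect cube.
  y = 2: RHS = 126 is not a perfect cube.
  y = -2: RHS = -130 is not a perfect cube.
  y = 3: RHS = 430 is not a perfect cube.
  y = -3: RHS = -434 is not a perfect cube.
Continuing the search up to |y| = 50 finds no solutions either.
No (x, y) in the scanned range satisfies the equation.

No integer solutions with |y| ≤ 50.


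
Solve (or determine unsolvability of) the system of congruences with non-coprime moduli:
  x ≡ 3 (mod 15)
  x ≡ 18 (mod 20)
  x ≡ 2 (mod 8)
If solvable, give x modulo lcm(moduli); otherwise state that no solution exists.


Moduli 15, 20, 8 are not pairwise coprime, so CRT works modulo lcm(m_i) when all pairwise compatibility conditions hold.
Pairwise compatibility: gcd(m_i, m_j) must divide a_i - a_j for every pair.
Merge one congruence at a time:
  Start: x ≡ 3 (mod 15).
  Combine with x ≡ 18 (mod 20): gcd(15, 20) = 5; 18 - 3 = 15, which IS divisible by 5, so compatible.
    Write x = 3 + 15·t and substitute into x ≡ 18 (mod 20): 15·t ≡ 18 − 3 = 15 (mod 20).
    Divide the congruence (and modulus) by g = 5: 3·t ≡ 3 (mod 4).
    The inverse of 3 mod 4 is 3 (since 3·3 = 9 = 2·4 + 1), so t ≡ 3·3 = 9 ≡ 1 (mod 4).
    Then x = 3 + 15·1 = 18, valid modulo lcm(15, 20) = 60: x ≡ 18 (mod 60).
  Combine with x ≡ 2 (mod 8): gcd(60, 8) = 4; 2 - 18 = -16, which IS divisible by 4, so compatible.
    Write x = 18 + 60·t and substitute into x ≡ 2 (mod 8): 60·t ≡ 2 − 18 = -16 (mod 8).
    Divide the congruence (and modulus) by g = 4: 15·t ≡ -4 (mod 2).
    Reduce coefficients mod 2: 1·t ≡ 0 (mod 2).
    So t ≡ 0 (mod 2).
    Then x = 18 + 60·0 = 18, valid modulo lcm(60, 8) = 120: x ≡ 18 (mod 120).
Verify: 18 mod 15 = 3, 18 mod 20 = 18, 18 mod 8 = 2.

x ≡ 18 (mod 120).


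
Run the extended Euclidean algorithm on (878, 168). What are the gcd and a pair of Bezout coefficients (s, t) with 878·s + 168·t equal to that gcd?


Euclidean algorithm on (878, 168) — divide until remainder is 0:
  878 = 5 · 168 + 38
  168 = 4 · 38 + 16
  38 = 2 · 16 + 6
  16 = 2 · 6 + 4
  6 = 1 · 4 + 2
  4 = 2 · 2 + 0
gcd(878, 168) = 2.
Track Bezout coefficients alongside the remainders: start with r₀ = 878 = a·1 + b·0 (s = 1, t = 0) and r₁ = 168 = a·0 + b·1 (s = 0, t = 1); each new remainder r_{k+1} = r_{k-1} − q_k·r_k inherits s_{k+1} = s_{k-1} − q_k·s_k, t_{k+1} = t_{k-1} − q_k·t_k, so r_k = a·s_k + b·t_k at every step:
  q = 5: r = 38, s = 1 − 5·0 = 1, t = 0 − 5·1 = -5  (check: 878·1 + 168·(-5) = 38)
  q = 4: r = 16, s = 0 − 4·1 = -4, t = 1 − 4·(-5) = 21  (check: 878·(-4) + 168·21 = 16)
  q = 2: r = 6, s = 1 − 2·(-4) = 9, t = -5 − 2·21 = -47  (check: 878·9 + 168·(-47) = 6)
  q = 2: r = 4, s = -4 − 2·9 = -22, t = 21 − 2·(-47) = 115  (check: 878·(-22) + 168·115 = 4)
  q = 1: r = 2, s = 9 − 1·(-22) = 31, t = -47 − 1·115 = -162  (check: 878·31 + 168·(-162) = 2)
The row with r = 2 (the gcd) gives the Bezout coefficients s = 31, t = -162.
Result: 878 · (31) + 168 · (-162) = 2.

gcd(878, 168) = 2; s = 31, t = -162 (check: 878·31 + 168·(-162) = 2).


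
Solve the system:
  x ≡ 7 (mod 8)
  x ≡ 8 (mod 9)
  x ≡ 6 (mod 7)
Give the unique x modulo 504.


Moduli 8, 9, 7 are pairwise coprime; by CRT there is a unique solution modulo M = 8 · 9 · 7 = 504.
Solve pairwise, accumulating the modulus:
  Start with x ≡ 7 (mod 8).
  Combine with x ≡ 8 (mod 9): since gcd(8, 9) = 1, we get a unique residue mod 72.
    Write x = 7 + 8·t and substitute into x ≡ 8 (mod 9): 8·t ≡ 8 − 7 = 1 (mod 9).
    The inverse of 8 mod 9 is 8 (since 8·8 = 64 = 7·9 + 1), so t ≡ 8·1 = 8 ≡ 8 (mod 9).
    Then x = 7 + 8·8 = 71, valid modulo lcm(8, 9) = 72: x ≡ 71 (mod 72).
  Combine with x ≡ 6 (mod 7): since gcd(72, 7) = 1, we get a unique residue mod 504.
    Write x = 71 + 72·t and substitute into x ≡ 6 (mod 7): 72·t ≡ 6 − 71 = -65 (mod 7).
    Reduce coefficients mod 7: 2·t ≡ 5 (mod 7).
    The inverse of 2 mod 7 is 4 (since 2·4 = 8 = 1·7 + 1), so t ≡ 4·5 = 20 ≡ 6 (mod 7).
    Then x = 71 + 72·6 = 503, valid modulo lcm(72, 7) = 504: x ≡ 503 (mod 504).
Verify: 503 mod 8 = 7 ✓, 503 mod 9 = 8 ✓, 503 mod 7 = 6 ✓.

x ≡ 503 (mod 504).


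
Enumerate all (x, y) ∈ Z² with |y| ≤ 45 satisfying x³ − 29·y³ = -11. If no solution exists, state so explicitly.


The equation is x³ - 29y³ = -11. For fixed y, x³ = 29·y³ − 11, so a solution requires the RHS to be a perfect cube.
Strategy: iterate y from -45 to 45, compute RHS = 29·y³ − 11, and check whether it is a (positive or negative) perfect cube.
Check small values of y:
  y = 0: RHS = -11 is not a perfect cube.
  y = 1: RHS = 18 is not a perfect cube.
  y = -1: RHS = -40 is not a perfect cube.
  y = 2: RHS = 221 is not a perfect cube.
  y = -2: RHS = -243 is not a perfect cube.
  y = 3: RHS = 772 is not a perfect cube.
  y = -3: RHS = -794 is not a perfect cube.
Continuing the search up to |y| = 45 finds no solutions either.
No (x, y) in the scanned range satisfies the equation.

No integer solutions with |y| ≤ 45.


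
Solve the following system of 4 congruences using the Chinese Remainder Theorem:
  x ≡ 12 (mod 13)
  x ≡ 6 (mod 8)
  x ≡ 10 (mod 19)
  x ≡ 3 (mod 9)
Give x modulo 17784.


Product of moduli M = 13 · 8 · 19 · 9 = 17784.
Merge one congruence at a time:
  Start: x ≡ 12 (mod 13).
  Combine with x ≡ 6 (mod 8); new modulus lcm = 104.
    Write x = 12 + 13·t and substitute into x ≡ 6 (mod 8): 13·t ≡ 6 − 12 = -6 (mod 8).
    Reduce coefficients mod 8: 5·t ≡ 2 (mod 8).
    The inverse of 5 mod 8 is 5 (since 5·5 = 25 = 3·8 + 1), so t ≡ 5·2 = 10 ≡ 2 (mod 8).
    Then x = 12 + 13·2 = 38, valid modulo lcm(13, 8) = 104: x ≡ 38 (mod 104).
  Combine with x ≡ 10 (mod 19); new modulus lcm = 1976.
    Write x = 38 + 104·t and substitute into x ≡ 10 (mod 19): 104·t ≡ 10 − 38 = -28 (mod 19).
    Reduce coefficients mod 19: 9·t ≡ 10 (mod 19).
    The inverse of 9 mod 19 is 17 (since 9·17 = 153 = 8·19 + 1), so t ≡ 17·10 = 170 ≡ 18 (mod 19).
    Then x = 38 + 104·18 = 1910, valid modulo lcm(104, 19) = 1976: x ≡ 1910 (mod 1976).
  Combine with x ≡ 3 (mod 9); new modulus lcm = 17784.
    Write x = 1910 + 1976·t and substitute into x ≡ 3 (mod 9): 1976·t ≡ 3 − 1910 = -1907 (mod 9).
    Reduce coefficients mod 9: 5·t ≡ 1 (mod 9).
    The inverse of 5 mod 9 is 2 (since 5·2 = 10 = 1·9 + 1), so t ≡ 2·1 = 2 ≡ 2 (mod 9).
    Then x = 1910 + 1976·2 = 5862, valid modulo lcm(1976, 9) = 17784: x ≡ 5862 (mod 17784).
Verify against each original: 5862 mod 13 = 12, 5862 mod 8 = 6, 5862 mod 19 = 10, 5862 mod 9 = 3.

x ≡ 5862 (mod 17784).
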